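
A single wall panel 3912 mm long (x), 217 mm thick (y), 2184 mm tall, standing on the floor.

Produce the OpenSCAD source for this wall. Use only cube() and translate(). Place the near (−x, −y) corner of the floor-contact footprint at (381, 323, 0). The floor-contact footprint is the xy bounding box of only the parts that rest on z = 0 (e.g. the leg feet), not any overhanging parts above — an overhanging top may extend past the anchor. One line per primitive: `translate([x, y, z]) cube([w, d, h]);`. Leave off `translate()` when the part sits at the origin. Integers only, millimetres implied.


translate([381, 323, 0]) cube([3912, 217, 2184]);


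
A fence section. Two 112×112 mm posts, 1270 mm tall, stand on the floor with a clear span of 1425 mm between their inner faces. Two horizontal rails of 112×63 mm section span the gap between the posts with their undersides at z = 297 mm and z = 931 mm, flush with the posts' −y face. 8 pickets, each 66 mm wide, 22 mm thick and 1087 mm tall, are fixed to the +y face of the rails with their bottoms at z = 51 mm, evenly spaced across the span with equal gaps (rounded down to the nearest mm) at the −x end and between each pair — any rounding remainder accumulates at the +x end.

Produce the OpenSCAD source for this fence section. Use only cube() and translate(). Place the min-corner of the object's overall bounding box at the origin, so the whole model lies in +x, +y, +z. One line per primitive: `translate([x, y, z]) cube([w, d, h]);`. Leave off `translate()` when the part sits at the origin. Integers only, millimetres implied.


cube([112, 112, 1270]);
translate([1537, 0, 0]) cube([112, 112, 1270]);
translate([112, 0, 297]) cube([1425, 112, 63]);
translate([112, 0, 931]) cube([1425, 112, 63]);
translate([211, 112, 51]) cube([66, 22, 1087]);
translate([376, 112, 51]) cube([66, 22, 1087]);
translate([541, 112, 51]) cube([66, 22, 1087]);
translate([706, 112, 51]) cube([66, 22, 1087]);
translate([871, 112, 51]) cube([66, 22, 1087]);
translate([1036, 112, 51]) cube([66, 22, 1087]);
translate([1201, 112, 51]) cube([66, 22, 1087]);
translate([1366, 112, 51]) cube([66, 22, 1087]);


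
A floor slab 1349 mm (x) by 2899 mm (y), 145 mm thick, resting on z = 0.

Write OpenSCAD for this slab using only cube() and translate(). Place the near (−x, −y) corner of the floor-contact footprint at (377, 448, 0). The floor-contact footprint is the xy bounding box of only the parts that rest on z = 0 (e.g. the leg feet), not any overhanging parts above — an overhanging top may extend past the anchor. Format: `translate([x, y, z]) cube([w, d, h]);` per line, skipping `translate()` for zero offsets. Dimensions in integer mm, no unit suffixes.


translate([377, 448, 0]) cube([1349, 2899, 145]);


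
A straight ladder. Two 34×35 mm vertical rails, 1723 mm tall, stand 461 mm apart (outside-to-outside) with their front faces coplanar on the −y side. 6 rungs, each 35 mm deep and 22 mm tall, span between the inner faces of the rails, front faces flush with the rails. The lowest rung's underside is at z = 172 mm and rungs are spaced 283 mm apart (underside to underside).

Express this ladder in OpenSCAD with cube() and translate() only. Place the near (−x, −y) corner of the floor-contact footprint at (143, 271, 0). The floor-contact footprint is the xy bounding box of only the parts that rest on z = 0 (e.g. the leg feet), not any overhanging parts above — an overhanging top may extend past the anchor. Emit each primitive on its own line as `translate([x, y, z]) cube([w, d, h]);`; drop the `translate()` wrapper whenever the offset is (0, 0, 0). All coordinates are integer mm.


translate([143, 271, 0]) cube([34, 35, 1723]);
translate([570, 271, 0]) cube([34, 35, 1723]);
translate([177, 271, 172]) cube([393, 35, 22]);
translate([177, 271, 455]) cube([393, 35, 22]);
translate([177, 271, 738]) cube([393, 35, 22]);
translate([177, 271, 1021]) cube([393, 35, 22]);
translate([177, 271, 1304]) cube([393, 35, 22]);
translate([177, 271, 1587]) cube([393, 35, 22]);


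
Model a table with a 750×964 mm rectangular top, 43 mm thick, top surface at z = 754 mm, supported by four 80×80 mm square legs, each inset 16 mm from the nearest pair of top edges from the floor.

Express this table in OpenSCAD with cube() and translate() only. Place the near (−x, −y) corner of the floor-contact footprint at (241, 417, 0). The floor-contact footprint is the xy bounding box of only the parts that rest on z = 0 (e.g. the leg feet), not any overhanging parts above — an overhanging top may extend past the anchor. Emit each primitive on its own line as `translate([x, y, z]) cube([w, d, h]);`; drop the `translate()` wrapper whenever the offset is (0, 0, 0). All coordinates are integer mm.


translate([225, 401, 711]) cube([750, 964, 43]);
translate([241, 417, 0]) cube([80, 80, 711]);
translate([879, 417, 0]) cube([80, 80, 711]);
translate([241, 1269, 0]) cube([80, 80, 711]);
translate([879, 1269, 0]) cube([80, 80, 711]);


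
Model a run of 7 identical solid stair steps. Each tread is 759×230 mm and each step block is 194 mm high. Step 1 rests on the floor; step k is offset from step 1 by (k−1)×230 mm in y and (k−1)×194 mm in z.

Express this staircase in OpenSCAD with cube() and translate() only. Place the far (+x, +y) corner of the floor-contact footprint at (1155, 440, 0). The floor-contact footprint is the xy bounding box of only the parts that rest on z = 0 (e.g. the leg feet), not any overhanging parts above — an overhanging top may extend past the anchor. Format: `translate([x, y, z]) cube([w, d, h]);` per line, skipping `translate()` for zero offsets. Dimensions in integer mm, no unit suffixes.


translate([396, 210, 0]) cube([759, 230, 194]);
translate([396, 440, 194]) cube([759, 230, 194]);
translate([396, 670, 388]) cube([759, 230, 194]);
translate([396, 900, 582]) cube([759, 230, 194]);
translate([396, 1130, 776]) cube([759, 230, 194]);
translate([396, 1360, 970]) cube([759, 230, 194]);
translate([396, 1590, 1164]) cube([759, 230, 194]);


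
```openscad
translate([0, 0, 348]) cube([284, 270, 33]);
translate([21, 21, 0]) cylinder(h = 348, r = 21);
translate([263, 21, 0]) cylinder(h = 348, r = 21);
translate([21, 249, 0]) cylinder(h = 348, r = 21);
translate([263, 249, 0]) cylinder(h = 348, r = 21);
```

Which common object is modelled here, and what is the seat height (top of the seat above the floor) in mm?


A stool. The seat height is 381 mm.

A 284×270×33 slab at z = 348 on four corner cylinders — a stool. The seat top is 348 + 33 = 381 mm.


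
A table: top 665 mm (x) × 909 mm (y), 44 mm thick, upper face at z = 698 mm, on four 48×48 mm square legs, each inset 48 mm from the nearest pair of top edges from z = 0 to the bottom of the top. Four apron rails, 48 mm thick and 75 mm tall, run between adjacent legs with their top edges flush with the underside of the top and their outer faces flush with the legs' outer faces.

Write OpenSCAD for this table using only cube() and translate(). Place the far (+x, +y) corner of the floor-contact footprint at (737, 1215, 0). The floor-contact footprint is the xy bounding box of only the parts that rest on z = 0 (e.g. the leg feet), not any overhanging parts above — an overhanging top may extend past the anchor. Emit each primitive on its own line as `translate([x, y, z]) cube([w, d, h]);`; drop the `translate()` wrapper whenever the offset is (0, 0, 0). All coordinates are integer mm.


translate([120, 354, 654]) cube([665, 909, 44]);
translate([168, 402, 0]) cube([48, 48, 654]);
translate([689, 402, 0]) cube([48, 48, 654]);
translate([168, 1167, 0]) cube([48, 48, 654]);
translate([689, 1167, 0]) cube([48, 48, 654]);
translate([216, 402, 579]) cube([473, 48, 75]);
translate([216, 1167, 579]) cube([473, 48, 75]);
translate([168, 450, 579]) cube([48, 717, 75]);
translate([689, 450, 579]) cube([48, 717, 75]);


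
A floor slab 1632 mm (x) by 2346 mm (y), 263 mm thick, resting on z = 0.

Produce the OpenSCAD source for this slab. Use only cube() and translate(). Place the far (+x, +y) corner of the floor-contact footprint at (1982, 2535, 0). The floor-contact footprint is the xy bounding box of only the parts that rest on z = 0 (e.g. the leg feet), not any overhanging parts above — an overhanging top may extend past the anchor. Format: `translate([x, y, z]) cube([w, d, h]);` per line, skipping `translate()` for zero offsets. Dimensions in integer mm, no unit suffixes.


translate([350, 189, 0]) cube([1632, 2346, 263]);


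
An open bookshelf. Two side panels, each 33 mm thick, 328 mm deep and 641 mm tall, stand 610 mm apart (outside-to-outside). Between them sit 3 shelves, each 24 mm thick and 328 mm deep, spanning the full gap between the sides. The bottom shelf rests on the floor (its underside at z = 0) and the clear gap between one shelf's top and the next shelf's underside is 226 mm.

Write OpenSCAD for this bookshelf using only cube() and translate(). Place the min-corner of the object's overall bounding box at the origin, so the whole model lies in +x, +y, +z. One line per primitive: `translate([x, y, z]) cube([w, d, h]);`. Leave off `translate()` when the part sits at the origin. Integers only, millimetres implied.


cube([33, 328, 641]);
translate([577, 0, 0]) cube([33, 328, 641]);
translate([33, 0, 0]) cube([544, 328, 24]);
translate([33, 0, 250]) cube([544, 328, 24]);
translate([33, 0, 500]) cube([544, 328, 24]);


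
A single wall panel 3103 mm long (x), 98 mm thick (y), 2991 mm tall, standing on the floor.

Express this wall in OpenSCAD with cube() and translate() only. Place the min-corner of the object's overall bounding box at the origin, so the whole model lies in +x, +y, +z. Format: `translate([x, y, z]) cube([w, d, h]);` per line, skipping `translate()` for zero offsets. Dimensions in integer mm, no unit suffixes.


cube([3103, 98, 2991]);


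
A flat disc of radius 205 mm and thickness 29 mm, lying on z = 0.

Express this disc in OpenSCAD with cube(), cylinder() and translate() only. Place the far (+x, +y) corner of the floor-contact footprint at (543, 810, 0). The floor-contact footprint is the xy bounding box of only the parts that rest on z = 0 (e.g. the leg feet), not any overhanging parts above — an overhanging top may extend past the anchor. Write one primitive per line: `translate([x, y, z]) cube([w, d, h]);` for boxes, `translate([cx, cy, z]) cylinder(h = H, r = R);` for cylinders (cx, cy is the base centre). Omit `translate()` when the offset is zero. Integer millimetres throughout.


translate([338, 605, 0]) cylinder(h = 29, r = 205);


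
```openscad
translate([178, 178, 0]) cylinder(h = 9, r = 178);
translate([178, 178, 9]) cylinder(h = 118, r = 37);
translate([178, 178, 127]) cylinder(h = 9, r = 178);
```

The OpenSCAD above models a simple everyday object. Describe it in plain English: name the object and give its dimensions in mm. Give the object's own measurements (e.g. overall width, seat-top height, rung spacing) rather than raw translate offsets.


A spool: two coaxial disc flanges of radius 178 mm and thickness 9 mm, joined by a core cylinder of radius 37 mm and height 118 mm. The lower flange rests on z = 0 and the three cylinders share a vertical axis.


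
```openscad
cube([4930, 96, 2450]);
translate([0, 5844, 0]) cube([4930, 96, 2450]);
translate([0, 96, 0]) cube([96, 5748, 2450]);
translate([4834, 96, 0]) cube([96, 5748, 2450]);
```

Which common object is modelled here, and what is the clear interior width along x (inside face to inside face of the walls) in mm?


A house (or room) frame. The interior width is 4738 mm.

Four 2450 mm walls enclosing a rectangle with no floor or roof — a room or house frame. Outside width is 4930 mm and wall thickness is 96 mm, so the interior width is 4930 − 2 × 96 = 4738 mm.


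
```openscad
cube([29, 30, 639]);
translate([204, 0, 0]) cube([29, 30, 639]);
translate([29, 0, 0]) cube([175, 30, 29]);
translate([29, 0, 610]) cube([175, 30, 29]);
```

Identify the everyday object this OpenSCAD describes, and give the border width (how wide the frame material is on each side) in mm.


A picture frame. The border width is 29 mm.

Four thin pieces enclosing a rectangular opening — a picture frame. The two full-height stiles are 639 mm tall; the top rail sits at z = 610 and is 29 mm tall, so the border above the opening is 639 − 610 = 29 mm, matching the stile x-width.


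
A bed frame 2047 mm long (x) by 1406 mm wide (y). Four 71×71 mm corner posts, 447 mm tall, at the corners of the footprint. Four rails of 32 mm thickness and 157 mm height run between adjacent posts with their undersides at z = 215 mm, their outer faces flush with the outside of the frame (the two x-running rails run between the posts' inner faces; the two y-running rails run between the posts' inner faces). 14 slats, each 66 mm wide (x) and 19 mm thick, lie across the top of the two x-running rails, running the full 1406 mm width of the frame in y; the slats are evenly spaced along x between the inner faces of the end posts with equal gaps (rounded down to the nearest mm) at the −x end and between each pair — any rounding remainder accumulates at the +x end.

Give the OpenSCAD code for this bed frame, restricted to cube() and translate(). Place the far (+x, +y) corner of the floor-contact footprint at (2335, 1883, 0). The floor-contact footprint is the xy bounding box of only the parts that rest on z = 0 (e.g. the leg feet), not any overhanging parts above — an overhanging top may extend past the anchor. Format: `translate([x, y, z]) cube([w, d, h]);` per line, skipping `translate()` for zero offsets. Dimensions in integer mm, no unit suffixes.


// slat z = rail_z + rail_h = 215 + 157 = 372
// slat gap = ⌊(1905 − 14·66) / 15⌋ = 65
translate([288, 477, 0]) cube([71, 71, 447]);
translate([288, 1812, 0]) cube([71, 71, 447]);
translate([2264, 477, 0]) cube([71, 71, 447]);
translate([2264, 1812, 0]) cube([71, 71, 447]);
translate([359, 477, 215]) cube([1905, 32, 157]);
translate([359, 1851, 215]) cube([1905, 32, 157]);
translate([288, 548, 215]) cube([32, 1264, 157]);
translate([2303, 548, 215]) cube([32, 1264, 157]);
translate([424, 477, 372]) cube([66, 1406, 19]);
translate([555, 477, 372]) cube([66, 1406, 19]);
translate([686, 477, 372]) cube([66, 1406, 19]);
translate([817, 477, 372]) cube([66, 1406, 19]);
translate([948, 477, 372]) cube([66, 1406, 19]);
translate([1079, 477, 372]) cube([66, 1406, 19]);
translate([1210, 477, 372]) cube([66, 1406, 19]);
translate([1341, 477, 372]) cube([66, 1406, 19]);
translate([1472, 477, 372]) cube([66, 1406, 19]);
translate([1603, 477, 372]) cube([66, 1406, 19]);
translate([1734, 477, 372]) cube([66, 1406, 19]);
translate([1865, 477, 372]) cube([66, 1406, 19]);
translate([1996, 477, 372]) cube([66, 1406, 19]);
translate([2127, 477, 372]) cube([66, 1406, 19]);


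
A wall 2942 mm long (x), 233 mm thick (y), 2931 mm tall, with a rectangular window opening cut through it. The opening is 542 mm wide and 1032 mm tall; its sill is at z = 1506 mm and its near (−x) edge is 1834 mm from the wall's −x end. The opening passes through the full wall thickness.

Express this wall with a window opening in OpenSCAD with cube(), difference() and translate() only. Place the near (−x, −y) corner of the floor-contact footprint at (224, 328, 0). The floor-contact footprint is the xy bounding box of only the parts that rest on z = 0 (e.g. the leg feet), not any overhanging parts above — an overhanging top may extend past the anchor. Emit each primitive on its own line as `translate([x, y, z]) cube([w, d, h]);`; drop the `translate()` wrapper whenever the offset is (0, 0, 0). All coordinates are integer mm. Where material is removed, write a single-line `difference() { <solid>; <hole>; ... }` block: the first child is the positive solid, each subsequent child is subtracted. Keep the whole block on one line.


difference() { translate([224, 328, 0]) cube([2942, 233, 2931]); translate([2058, 328, 1506]) cube([542, 233, 1032]); }


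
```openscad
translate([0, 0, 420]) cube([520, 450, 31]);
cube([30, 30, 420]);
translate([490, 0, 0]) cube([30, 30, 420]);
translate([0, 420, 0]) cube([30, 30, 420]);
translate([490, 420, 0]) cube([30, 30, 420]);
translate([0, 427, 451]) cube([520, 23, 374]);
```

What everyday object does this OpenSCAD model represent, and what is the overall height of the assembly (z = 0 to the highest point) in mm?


A chair. The overall height is 825 mm.

A slab on four corner posts with a tall panel at the back — a chair. The seat slab sits at z = 420 with thickness 31, and the 374 mm backrest starts at the seat top, so the overall height is 420 + 31 + 374 = 825 mm.


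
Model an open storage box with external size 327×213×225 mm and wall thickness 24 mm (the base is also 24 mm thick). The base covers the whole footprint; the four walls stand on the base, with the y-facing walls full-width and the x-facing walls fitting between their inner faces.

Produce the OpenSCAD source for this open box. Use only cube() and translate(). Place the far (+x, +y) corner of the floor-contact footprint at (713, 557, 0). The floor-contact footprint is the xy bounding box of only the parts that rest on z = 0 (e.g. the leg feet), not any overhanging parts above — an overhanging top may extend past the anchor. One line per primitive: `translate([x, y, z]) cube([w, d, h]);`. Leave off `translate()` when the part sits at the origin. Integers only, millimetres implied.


translate([386, 344, 0]) cube([327, 213, 24]);
translate([386, 344, 24]) cube([327, 24, 201]);
translate([386, 533, 24]) cube([327, 24, 201]);
translate([386, 368, 24]) cube([24, 165, 201]);
translate([689, 368, 24]) cube([24, 165, 201]);


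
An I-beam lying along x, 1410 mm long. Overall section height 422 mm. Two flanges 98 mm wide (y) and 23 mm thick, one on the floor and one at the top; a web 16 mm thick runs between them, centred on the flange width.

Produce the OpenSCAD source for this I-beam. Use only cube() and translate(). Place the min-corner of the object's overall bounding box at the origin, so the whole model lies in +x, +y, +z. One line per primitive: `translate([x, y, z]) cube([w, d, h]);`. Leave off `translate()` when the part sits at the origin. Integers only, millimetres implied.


cube([1410, 98, 23]);
translate([0, 41, 23]) cube([1410, 16, 376]);
translate([0, 0, 399]) cube([1410, 98, 23]);


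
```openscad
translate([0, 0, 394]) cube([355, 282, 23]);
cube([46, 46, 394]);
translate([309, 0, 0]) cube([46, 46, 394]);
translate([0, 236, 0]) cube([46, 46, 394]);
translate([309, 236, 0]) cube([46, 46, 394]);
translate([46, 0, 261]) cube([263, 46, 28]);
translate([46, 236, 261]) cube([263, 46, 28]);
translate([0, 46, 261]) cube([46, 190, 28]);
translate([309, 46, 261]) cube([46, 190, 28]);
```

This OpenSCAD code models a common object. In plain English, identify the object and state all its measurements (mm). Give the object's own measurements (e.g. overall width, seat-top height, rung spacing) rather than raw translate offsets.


A simple wooden stool: a rectangular seat 355 mm (x) by 282 mm (y), 23 mm thick, top face at z = 417 mm, on four square legs, each 46×46 mm in cross-section. The legs rest on z = 0, each flush with a corner of the seat. Four stretchers, 46 mm wide and 28 mm tall, connect adjacent legs with their undersides at z = 261 mm, each running between the inner faces of the legs it joins and aligned with the legs' outer faces on the other axis.


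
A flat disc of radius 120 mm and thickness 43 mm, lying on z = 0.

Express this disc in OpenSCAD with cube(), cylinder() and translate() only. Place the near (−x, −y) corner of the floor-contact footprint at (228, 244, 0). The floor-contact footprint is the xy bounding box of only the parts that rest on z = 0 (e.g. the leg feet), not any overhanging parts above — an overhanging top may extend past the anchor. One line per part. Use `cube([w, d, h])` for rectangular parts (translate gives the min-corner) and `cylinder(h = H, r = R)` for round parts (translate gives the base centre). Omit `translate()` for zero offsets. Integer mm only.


translate([348, 364, 0]) cylinder(h = 43, r = 120);


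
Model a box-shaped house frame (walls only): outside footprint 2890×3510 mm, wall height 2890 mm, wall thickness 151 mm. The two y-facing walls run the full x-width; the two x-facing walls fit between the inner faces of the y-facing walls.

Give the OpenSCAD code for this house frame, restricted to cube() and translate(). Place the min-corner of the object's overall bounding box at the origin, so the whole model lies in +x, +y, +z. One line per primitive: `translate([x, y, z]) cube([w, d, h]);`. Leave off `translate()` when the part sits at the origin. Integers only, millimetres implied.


cube([2890, 151, 2890]);
translate([0, 3359, 0]) cube([2890, 151, 2890]);
translate([0, 151, 0]) cube([151, 3208, 2890]);
translate([2739, 151, 0]) cube([151, 3208, 2890]);


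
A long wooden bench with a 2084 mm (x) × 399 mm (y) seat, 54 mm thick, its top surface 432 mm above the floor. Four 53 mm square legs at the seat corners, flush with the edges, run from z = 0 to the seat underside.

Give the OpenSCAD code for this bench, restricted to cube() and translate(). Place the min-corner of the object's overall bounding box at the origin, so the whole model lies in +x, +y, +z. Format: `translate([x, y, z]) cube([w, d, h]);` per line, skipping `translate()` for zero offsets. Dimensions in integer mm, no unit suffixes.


translate([0, 0, 378]) cube([2084, 399, 54]);
cube([53, 53, 378]);
translate([0, 346, 0]) cube([53, 53, 378]);
translate([2031, 0, 0]) cube([53, 53, 378]);
translate([2031, 346, 0]) cube([53, 53, 378]);


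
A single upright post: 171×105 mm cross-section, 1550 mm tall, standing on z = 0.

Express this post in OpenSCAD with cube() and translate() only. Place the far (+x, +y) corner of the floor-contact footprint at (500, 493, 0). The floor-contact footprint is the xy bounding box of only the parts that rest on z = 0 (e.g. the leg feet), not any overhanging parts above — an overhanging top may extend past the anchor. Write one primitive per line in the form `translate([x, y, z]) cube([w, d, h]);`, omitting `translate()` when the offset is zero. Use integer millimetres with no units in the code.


translate([329, 388, 0]) cube([171, 105, 1550]);


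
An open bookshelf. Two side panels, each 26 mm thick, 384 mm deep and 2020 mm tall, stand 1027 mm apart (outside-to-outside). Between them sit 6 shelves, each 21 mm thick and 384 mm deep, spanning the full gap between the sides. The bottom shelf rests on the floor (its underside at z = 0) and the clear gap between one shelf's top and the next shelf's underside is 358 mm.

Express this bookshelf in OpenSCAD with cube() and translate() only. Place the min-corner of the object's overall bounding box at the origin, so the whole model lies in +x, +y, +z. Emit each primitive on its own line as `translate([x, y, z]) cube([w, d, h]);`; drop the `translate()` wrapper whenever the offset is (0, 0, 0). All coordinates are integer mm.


cube([26, 384, 2020]);
translate([1001, 0, 0]) cube([26, 384, 2020]);
translate([26, 0, 0]) cube([975, 384, 21]);
translate([26, 0, 379]) cube([975, 384, 21]);
translate([26, 0, 758]) cube([975, 384, 21]);
translate([26, 0, 1137]) cube([975, 384, 21]);
translate([26, 0, 1516]) cube([975, 384, 21]);
translate([26, 0, 1895]) cube([975, 384, 21]);


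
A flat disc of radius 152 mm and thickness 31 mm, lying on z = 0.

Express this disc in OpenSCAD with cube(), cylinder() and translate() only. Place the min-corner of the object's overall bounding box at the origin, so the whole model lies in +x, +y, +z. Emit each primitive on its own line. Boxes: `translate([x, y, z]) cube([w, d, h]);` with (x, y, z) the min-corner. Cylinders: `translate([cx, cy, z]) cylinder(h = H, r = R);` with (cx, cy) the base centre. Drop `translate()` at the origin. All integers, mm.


translate([152, 152, 0]) cylinder(h = 31, r = 152);


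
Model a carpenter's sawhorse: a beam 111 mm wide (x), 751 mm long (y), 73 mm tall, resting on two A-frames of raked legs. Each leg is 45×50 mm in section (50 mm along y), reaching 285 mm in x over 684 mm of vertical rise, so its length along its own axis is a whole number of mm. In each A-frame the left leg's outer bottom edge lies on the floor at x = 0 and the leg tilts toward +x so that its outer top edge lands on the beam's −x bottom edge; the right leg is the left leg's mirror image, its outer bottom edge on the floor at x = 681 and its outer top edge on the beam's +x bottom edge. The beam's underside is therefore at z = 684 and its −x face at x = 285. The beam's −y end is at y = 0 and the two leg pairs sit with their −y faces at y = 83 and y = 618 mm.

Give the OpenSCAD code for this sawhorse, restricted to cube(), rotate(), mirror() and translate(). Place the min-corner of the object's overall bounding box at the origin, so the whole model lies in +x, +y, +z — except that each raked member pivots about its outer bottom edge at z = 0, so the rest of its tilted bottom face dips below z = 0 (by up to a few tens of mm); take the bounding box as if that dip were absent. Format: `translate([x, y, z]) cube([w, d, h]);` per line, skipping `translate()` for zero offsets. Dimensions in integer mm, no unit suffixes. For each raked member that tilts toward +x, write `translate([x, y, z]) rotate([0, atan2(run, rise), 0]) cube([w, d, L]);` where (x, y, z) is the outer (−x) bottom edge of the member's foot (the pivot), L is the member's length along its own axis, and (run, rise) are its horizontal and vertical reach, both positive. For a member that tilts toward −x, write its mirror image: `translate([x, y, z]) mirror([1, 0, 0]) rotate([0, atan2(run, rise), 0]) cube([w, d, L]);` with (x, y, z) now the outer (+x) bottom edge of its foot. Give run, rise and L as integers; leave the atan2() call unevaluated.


// leg length = √(285² + 684²) = 741
// right-leg outer foot x = 2·285 + 111 = 681
// beam min-corner = (285, 0, 684)
translate([285, 0, 684]) cube([111, 751, 73]);
translate([0, 83, 0]) rotate([0, atan2(285, 684), 0]) cube([45, 50, 741]);
translate([681, 83, 0]) mirror([1, 0, 0]) rotate([0, atan2(285, 684), 0]) cube([45, 50, 741]);
translate([0, 618, 0]) rotate([0, atan2(285, 684), 0]) cube([45, 50, 741]);
translate([681, 618, 0]) mirror([1, 0, 0]) rotate([0, atan2(285, 684), 0]) cube([45, 50, 741]);


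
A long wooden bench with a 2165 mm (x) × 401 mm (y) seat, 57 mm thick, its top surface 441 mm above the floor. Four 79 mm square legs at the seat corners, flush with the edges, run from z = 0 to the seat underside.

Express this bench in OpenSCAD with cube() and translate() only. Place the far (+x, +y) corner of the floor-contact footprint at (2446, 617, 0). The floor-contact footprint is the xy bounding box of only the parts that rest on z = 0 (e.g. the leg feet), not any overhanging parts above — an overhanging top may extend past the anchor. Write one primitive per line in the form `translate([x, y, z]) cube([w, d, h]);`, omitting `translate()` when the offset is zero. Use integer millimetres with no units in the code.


// leg_h = 441 − 57 = 384
translate([281, 216, 384]) cube([2165, 401, 57]);
translate([281, 216, 0]) cube([79, 79, 384]);
translate([281, 538, 0]) cube([79, 79, 384]);
translate([2367, 216, 0]) cube([79, 79, 384]);
translate([2367, 538, 0]) cube([79, 79, 384]);


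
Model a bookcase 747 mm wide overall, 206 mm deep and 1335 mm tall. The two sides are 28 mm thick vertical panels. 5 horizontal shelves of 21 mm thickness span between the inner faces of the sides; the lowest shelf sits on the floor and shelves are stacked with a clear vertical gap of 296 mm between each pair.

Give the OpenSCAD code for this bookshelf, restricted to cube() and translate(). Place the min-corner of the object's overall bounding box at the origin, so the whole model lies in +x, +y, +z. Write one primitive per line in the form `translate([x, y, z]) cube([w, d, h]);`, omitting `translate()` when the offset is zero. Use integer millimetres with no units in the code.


cube([28, 206, 1335]);
translate([719, 0, 0]) cube([28, 206, 1335]);
translate([28, 0, 0]) cube([691, 206, 21]);
translate([28, 0, 317]) cube([691, 206, 21]);
translate([28, 0, 634]) cube([691, 206, 21]);
translate([28, 0, 951]) cube([691, 206, 21]);
translate([28, 0, 1268]) cube([691, 206, 21]);


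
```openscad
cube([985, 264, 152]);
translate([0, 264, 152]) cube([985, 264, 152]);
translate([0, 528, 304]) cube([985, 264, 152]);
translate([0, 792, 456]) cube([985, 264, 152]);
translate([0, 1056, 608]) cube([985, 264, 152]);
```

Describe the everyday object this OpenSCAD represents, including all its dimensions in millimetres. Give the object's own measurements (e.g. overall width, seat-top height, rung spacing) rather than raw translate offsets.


A straight staircase of 5 solid steps. Each step is 985 mm wide (x), 264 mm deep (y, the going) and 152 mm tall (the rise). The first step rests on the floor; each subsequent step sits one going further in +y and one rise higher in +z, directly behind and above the previous step with no overlap.


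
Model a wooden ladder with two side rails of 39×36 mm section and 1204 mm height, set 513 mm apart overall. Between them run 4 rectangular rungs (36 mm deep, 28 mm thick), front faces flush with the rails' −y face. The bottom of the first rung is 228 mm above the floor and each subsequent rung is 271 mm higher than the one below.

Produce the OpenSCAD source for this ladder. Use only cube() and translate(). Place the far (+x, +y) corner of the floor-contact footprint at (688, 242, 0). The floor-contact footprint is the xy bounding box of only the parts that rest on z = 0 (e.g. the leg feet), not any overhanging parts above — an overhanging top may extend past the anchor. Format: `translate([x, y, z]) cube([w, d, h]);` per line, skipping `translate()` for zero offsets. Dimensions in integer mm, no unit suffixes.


translate([175, 206, 0]) cube([39, 36, 1204]);
translate([649, 206, 0]) cube([39, 36, 1204]);
translate([214, 206, 228]) cube([435, 36, 28]);
translate([214, 206, 499]) cube([435, 36, 28]);
translate([214, 206, 770]) cube([435, 36, 28]);
translate([214, 206, 1041]) cube([435, 36, 28]);


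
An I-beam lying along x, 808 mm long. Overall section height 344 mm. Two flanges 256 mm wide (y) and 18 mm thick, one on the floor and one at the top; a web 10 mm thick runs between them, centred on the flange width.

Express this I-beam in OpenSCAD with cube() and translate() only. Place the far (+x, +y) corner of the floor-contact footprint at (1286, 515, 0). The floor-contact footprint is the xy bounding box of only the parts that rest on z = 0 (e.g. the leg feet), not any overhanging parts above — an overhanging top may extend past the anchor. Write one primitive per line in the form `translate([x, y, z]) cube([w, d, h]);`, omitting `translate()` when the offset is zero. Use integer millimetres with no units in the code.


translate([478, 259, 0]) cube([808, 256, 18]);
translate([478, 382, 18]) cube([808, 10, 308]);
translate([478, 259, 326]) cube([808, 256, 18]);


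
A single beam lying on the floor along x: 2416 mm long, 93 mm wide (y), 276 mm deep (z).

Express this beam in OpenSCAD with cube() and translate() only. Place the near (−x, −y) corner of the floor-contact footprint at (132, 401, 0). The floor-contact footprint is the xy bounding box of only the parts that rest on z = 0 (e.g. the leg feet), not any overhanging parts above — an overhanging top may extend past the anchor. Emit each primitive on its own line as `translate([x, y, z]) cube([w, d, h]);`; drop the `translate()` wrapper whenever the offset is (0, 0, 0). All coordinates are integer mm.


translate([132, 401, 0]) cube([2416, 93, 276]);


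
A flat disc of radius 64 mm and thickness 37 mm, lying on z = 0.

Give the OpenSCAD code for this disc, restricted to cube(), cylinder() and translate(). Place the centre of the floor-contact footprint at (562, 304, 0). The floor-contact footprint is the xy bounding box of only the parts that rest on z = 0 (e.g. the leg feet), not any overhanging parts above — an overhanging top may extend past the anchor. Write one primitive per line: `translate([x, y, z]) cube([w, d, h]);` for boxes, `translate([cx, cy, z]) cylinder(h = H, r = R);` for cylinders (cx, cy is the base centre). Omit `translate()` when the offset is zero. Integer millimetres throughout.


translate([562, 304, 0]) cylinder(h = 37, r = 64);


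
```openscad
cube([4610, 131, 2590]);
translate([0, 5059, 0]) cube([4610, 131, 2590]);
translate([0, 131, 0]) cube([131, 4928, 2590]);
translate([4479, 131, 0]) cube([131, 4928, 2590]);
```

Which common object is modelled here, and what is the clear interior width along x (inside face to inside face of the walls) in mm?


A house (or room) frame. The interior width is 4348 mm.

Four 2590 mm walls enclosing a rectangle with no floor or roof — a room or house frame. Outside width is 4610 mm and wall thickness is 131 mm, so the interior width is 4610 − 2 × 131 = 4348 mm.


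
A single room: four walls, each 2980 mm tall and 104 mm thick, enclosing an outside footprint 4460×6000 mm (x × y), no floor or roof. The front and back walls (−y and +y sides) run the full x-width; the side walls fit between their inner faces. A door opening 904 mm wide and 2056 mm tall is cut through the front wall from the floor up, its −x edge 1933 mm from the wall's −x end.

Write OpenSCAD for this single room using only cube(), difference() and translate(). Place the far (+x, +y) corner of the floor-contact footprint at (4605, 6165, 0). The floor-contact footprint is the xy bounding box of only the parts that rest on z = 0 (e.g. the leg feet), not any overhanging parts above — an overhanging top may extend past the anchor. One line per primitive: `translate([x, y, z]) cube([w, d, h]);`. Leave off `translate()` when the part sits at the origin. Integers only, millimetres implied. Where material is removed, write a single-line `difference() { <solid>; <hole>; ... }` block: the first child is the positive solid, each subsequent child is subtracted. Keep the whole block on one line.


difference() { translate([145, 165, 0]) cube([4460, 104, 2980]); translate([2078, 165, 0]) cube([904, 104, 2056]); }
translate([145, 6061, 0]) cube([4460, 104, 2980]);
translate([145, 269, 0]) cube([104, 5792, 2980]);
translate([4501, 269, 0]) cube([104, 5792, 2980]);


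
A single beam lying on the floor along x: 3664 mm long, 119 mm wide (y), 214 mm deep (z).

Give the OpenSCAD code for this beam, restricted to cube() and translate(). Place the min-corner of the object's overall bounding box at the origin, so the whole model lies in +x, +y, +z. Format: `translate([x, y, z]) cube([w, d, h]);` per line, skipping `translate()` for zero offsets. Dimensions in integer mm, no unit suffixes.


cube([3664, 119, 214]);


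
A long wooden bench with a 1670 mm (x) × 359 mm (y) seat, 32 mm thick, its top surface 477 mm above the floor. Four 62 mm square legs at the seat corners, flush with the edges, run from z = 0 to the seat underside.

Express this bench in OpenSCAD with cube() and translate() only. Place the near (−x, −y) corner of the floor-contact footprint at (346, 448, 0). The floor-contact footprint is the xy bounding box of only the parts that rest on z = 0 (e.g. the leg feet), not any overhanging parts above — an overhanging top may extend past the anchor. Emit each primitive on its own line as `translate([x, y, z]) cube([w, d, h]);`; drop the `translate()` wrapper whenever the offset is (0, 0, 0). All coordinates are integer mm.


translate([346, 448, 445]) cube([1670, 359, 32]);
translate([346, 448, 0]) cube([62, 62, 445]);
translate([346, 745, 0]) cube([62, 62, 445]);
translate([1954, 448, 0]) cube([62, 62, 445]);
translate([1954, 745, 0]) cube([62, 62, 445]);


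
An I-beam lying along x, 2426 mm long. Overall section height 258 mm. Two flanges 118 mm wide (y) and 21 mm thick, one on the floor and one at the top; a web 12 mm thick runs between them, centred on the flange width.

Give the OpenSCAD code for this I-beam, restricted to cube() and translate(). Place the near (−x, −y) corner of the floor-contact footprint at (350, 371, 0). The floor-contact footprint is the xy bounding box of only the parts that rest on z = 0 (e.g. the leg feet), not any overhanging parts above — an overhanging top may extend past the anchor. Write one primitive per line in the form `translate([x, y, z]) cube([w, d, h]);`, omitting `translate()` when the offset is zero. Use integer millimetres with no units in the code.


translate([350, 371, 0]) cube([2426, 118, 21]);
translate([350, 424, 21]) cube([2426, 12, 216]);
translate([350, 371, 237]) cube([2426, 118, 21]);


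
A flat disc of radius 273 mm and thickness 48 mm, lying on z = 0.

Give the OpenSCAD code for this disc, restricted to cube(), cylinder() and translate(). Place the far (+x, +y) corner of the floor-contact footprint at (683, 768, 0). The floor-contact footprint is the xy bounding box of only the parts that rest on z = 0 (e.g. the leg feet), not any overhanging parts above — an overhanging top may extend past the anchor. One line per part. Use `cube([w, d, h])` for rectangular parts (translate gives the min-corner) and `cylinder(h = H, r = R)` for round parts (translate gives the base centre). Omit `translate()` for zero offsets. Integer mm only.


translate([410, 495, 0]) cylinder(h = 48, r = 273);


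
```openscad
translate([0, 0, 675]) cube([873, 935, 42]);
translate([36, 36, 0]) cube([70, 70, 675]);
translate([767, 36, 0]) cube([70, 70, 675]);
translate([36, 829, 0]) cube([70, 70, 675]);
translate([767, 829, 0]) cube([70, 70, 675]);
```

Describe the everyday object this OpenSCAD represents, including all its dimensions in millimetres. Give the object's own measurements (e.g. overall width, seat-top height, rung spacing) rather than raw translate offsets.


A rectangular dining table. The top is 873×935×42 mm with its upper surface at z = 717 mm. It stands on four 70×70 mm square legs, each inset 36 mm from the nearest pair of top edges, running from the floor to the underside of the top.


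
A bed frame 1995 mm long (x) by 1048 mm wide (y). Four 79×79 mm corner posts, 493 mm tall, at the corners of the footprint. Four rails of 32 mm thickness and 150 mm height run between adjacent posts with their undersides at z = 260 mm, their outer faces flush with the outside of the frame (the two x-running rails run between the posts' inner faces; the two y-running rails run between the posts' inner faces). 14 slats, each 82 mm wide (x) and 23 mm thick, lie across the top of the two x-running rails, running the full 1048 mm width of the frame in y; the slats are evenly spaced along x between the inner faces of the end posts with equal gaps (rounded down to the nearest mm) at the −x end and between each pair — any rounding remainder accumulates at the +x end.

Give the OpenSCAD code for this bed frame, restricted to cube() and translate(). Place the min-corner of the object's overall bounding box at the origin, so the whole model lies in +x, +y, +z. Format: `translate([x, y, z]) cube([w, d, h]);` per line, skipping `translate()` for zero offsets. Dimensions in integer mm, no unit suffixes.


// slat z = rail_z + rail_h = 260 + 150 = 410
// slat gap = ⌊(1837 − 14·82) / 15⌋ = 45
cube([79, 79, 493]);
translate([0, 969, 0]) cube([79, 79, 493]);
translate([1916, 0, 0]) cube([79, 79, 493]);
translate([1916, 969, 0]) cube([79, 79, 493]);
translate([79, 0, 260]) cube([1837, 32, 150]);
translate([79, 1016, 260]) cube([1837, 32, 150]);
translate([0, 79, 260]) cube([32, 890, 150]);
translate([1963, 79, 260]) cube([32, 890, 150]);
translate([124, 0, 410]) cube([82, 1048, 23]);
translate([251, 0, 410]) cube([82, 1048, 23]);
translate([378, 0, 410]) cube([82, 1048, 23]);
translate([505, 0, 410]) cube([82, 1048, 23]);
translate([632, 0, 410]) cube([82, 1048, 23]);
translate([759, 0, 410]) cube([82, 1048, 23]);
translate([886, 0, 410]) cube([82, 1048, 23]);
translate([1013, 0, 410]) cube([82, 1048, 23]);
translate([1140, 0, 410]) cube([82, 1048, 23]);
translate([1267, 0, 410]) cube([82, 1048, 23]);
translate([1394, 0, 410]) cube([82, 1048, 23]);
translate([1521, 0, 410]) cube([82, 1048, 23]);
translate([1648, 0, 410]) cube([82, 1048, 23]);
translate([1775, 0, 410]) cube([82, 1048, 23]);
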